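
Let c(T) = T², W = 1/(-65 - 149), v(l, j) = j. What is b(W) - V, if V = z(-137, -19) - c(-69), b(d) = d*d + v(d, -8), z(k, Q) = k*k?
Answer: -641876735/45796 ≈ -14016.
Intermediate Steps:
z(k, Q) = k²
W = -1/214 (W = 1/(-214) = -1/214 ≈ -0.0046729)
b(d) = -8 + d² (b(d) = d*d - 8 = d² - 8 = -8 + d²)
V = 14008 (V = (-137)² - 1*(-69)² = 18769 - 1*4761 = 18769 - 4761 = 14008)
b(W) - V = (-8 + (-1/214)²) - 1*14008 = (-8 + 1/45796) - 14008 = -366367/45796 - 14008 = -641876735/45796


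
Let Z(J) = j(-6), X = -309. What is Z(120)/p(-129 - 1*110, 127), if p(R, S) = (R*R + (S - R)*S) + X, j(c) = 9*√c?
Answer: 9*I*√6/103294 ≈ 0.00021342*I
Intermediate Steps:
p(R, S) = -309 + R² + S*(S - R) (p(R, S) = (R*R + (S - R)*S) - 309 = (R² + S*(S - R)) - 309 = -309 + R² + S*(S - R))
Z(J) = 9*I*√6 (Z(J) = 9*√(-6) = 9*(I*√6) = 9*I*√6)
Z(120)/p(-129 - 1*110, 127) = (9*I*√6)/(-309 + (-129 - 1*110)² + 127² - 1*(-129 - 1*110)*127) = (9*I*√6)/(-309 + (-129 - 110)² + 16129 - 1*(-129 - 110)*127) = (9*I*√6)/(-309 + (-239)² + 16129 - 1*(-239)*127) = (9*I*√6)/(-309 + 57121 + 16129 + 30353) = (9*I*√6)/103294 = (9*I*√6)*(1/103294) = 9*I*√6/103294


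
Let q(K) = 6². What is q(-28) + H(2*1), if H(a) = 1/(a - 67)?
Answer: 2339/65 ≈ 35.985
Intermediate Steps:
q(K) = 36
H(a) = 1/(-67 + a)
q(-28) + H(2*1) = 36 + 1/(-67 + 2*1) = 36 + 1/(-67 + 2) = 36 + 1/(-65) = 36 - 1/65 = 2339/65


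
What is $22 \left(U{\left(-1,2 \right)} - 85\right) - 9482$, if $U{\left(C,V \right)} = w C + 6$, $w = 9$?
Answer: $-11418$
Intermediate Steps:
$U{\left(C,V \right)} = 6 + 9 C$ ($U{\left(C,V \right)} = 9 C + 6 = 6 + 9 C$)
$22 \left(U{\left(-1,2 \right)} - 85\right) - 9482 = 22 \left(\left(6 + 9 \left(-1\right)\right) - 85\right) - 9482 = 22 \left(\left(6 - 9\right) - 85\right) - 9482 = 22 \left(-3 - 85\right) - 9482 = 22 \left(-88\right) - 9482 = -1936 - 9482 = -11418$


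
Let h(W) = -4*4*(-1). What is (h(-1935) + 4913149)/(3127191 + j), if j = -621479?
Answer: 4913165/2505712 ≈ 1.9608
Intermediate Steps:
h(W) = 16 (h(W) = -16*(-1) = 16)
(h(-1935) + 4913149)/(3127191 + j) = (16 + 4913149)/(3127191 - 621479) = 4913165/2505712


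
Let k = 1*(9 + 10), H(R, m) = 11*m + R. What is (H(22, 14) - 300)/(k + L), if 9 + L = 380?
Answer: -62/195 ≈ -0.31795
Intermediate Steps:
L = 371 (L = -9 + 380 = 371)
H(R, m) = R + 11*m
k = 19 (k = 1*19 = 19)
(H(22, 14) - 300)/(k + L) = ((22 + 11*14) - 300)/(19 + 371) = ((22 + 154) - 300)/390 = (176 - 300)*(1/390) = -124*1/390 = -62/195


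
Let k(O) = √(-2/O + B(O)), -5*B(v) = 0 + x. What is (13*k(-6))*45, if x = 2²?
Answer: 39*I*√105 ≈ 399.63*I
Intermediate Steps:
x = 4
B(v) = -⅘ (B(v) = -(0 + 4)/5 = -⅕*4 = -⅘)
k(O) = √(-⅘ - 2/O) (k(O) = √(-2/O - ⅘) = √(-⅘ - 2/O))
(13*k(-6))*45 = (13*(√(-20 - 50/(-6))/5))*45 = (13*(√(-20 - 50*(-⅙))/5))*45 = (13*(√(-20 + 25/3)/5))*45 = (13*(√(-35/3)/5))*45 = (13*((I*√105/3)/5))*45 = (13*(I*√105/15))*45 = (13*I*√105/15)*45 = 39*I*√105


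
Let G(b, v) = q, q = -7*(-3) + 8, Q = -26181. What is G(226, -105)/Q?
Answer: -29/26181 ≈ -0.0011077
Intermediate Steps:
q = 29 (q = 21 + 8 = 29)
G(b, v) = 29
G(226, -105)/Q = 29/(-26181) = 29*(-1/26181) = -29/26181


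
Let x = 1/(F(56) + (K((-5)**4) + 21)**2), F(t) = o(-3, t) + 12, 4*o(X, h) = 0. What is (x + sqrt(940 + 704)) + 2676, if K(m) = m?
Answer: 1116769729/417328 + 2*sqrt(411) ≈ 2716.5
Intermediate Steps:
o(X, h) = 0 (o(X, h) = (1/4)*0 = 0)
F(t) = 12 (F(t) = 0 + 12 = 12)
x = 1/417328 (x = 1/(12 + ((-5)**4 + 21)**2) = 1/(12 + (625 + 21)**2) = 1/(12 + 646**2) = 1/(12 + 417316) = 1/417328 ≈ 2.3962e-6)
(x + sqrt(940 + 704)) + 2676 = (1/417328 + sqrt(940 + 704)) + 2676 = (1/417328 + sqrt(1644)) + 2676 = (1/417328 + 2*sqrt(411)) + 2676 = 1116769729/417328 + 2*sqrt(411)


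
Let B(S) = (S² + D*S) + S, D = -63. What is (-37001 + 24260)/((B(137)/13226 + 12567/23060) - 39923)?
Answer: 1942948732980/6087887448619 ≈ 0.31915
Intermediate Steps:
B(S) = S² - 62*S (B(S) = (S² - 63*S) + S = S² - 62*S)
(-37001 + 24260)/((B(137)/13226 + 12567/23060) - 39923) = (-37001 + 24260)/(((137*(-62 + 137))/13226 + 12567/23060) - 39923) = -12741/(((137*75)*(1/13226) + 12567*(1/23060)) - 39923) = -12741/((10275*(1/13226) + 12567/23060) - 39923) = -12741/((10275/13226 + 12567/23060) - 39923) = -12741/(201576321/152495780 - 39923) = -12741/(-6087887448619/152495780) = -12741*(-152495780/6087887448619) = 1942948732980/6087887448619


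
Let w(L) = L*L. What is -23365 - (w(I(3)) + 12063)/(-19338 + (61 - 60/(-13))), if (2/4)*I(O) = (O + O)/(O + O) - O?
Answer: -5853733438/250541 ≈ -23364.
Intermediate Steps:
I(O) = 2 - 2*O (I(O) = 2*((O + O)/(O + O) - O) = 2*((2*O)/((2*O)) - O) = 2*((2*O)*(1/(2*O)) - O) = 2*(1 - O) = 2 - 2*O)
w(L) = L²
-23365 - (w(I(3)) + 12063)/(-19338 + (61 - 60/(-13))) = -23365 - ((2 - 2*3)² + 12063)/(-19338 + (61 - 60/(-13))) = -23365 - ((2 - 6)² + 12063)/(-19338 + (61 - 60*(-1/13))) = -23365 - ((-4)² + 12063)/(-19338 + (61 + 60/13)) = -23365 - (16 + 12063)/(-19338 + 853/13) = -23365 - 12079/(-250541/13) = -23365 - 12079*(-13)/250541 = -23365 - 1*(-157027/250541) = -23365 + 157027/250541 = -5853733438/250541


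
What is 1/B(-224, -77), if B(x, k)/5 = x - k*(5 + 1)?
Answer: 1/1190 ≈ 0.00084034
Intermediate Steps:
B(x, k) = -30*k + 5*x (B(x, k) = 5*(x - k*(5 + 1)) = 5*(x - k*6) = 5*(x - 6*k) = -30*k + 5*x)
1/B(-224, -77) = 1/(-30*(-77) + 5*(-224)) = 1/(2310 - 1120) = 1/1190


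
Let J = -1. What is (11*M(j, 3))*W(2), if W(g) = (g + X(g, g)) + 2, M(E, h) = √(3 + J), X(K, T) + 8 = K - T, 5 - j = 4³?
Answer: -44*√2 ≈ -62.225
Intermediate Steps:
j = -59 (j = 5 - 1*4³ = 5 - 1*64 = 5 - 64 = -59)
X(K, T) = -8 + K - T (X(K, T) = -8 + (K - T) = -8 + K - T)
M(E, h) = √2 (M(E, h) = √(3 - 1) = √2)
W(g) = -6 + g (W(g) = (g + (-8 + g - g)) + 2 = (g - 8) + 2 = (-8 + g) + 2 = -6 + g)
(11*M(j, 3))*W(2) = (11*√2)*(-6 + 2) = (11*√2)*(-4) = -44*√2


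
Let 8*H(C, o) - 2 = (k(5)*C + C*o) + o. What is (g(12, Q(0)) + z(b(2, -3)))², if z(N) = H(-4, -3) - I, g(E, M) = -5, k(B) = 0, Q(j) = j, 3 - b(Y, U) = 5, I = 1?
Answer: 1369/64 ≈ 21.391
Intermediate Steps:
b(Y, U) = -2 (b(Y, U) = 3 - 1*5 = 3 - 5 = -2)
H(C, o) = ¼ + o/8 + C*o/8 (H(C, o) = ¼ + ((0*C + C*o) + o)/8 = ¼ + ((0 + C*o) + o)/8 = ¼ + (C*o + o)/8 = ¼ + (o + C*o)/8 = ¼ + (o/8 + C*o/8) = ¼ + o/8 + C*o/8)
z(N) = 3/8 (z(N) = (¼ + (⅛)*(-3) + (⅛)*(-4)*(-3)) - 1*1 = (¼ - 3/8 + 3/2) - 1 = 11/8 - 1 = 3/8)
(g(12, Q(0)) + z(b(2, -3)))² = (-5 + 3/8)² = (-37/8)² = 1369/64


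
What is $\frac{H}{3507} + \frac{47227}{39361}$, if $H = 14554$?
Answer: $\frac{105497869}{19719861} \approx 5.3498$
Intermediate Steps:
$\frac{H}{3507} + \frac{47227}{39361} = \frac{14554}{3507} + \frac{47227}{39361} = \frac{105497869}{19719861}$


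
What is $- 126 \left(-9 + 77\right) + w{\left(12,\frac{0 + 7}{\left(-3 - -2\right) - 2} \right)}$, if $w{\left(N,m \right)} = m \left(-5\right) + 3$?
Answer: $- \frac{25660}{3} \approx -8553.3$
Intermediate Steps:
$w{\left(N,m \right)} = 3 - 5 m$ ($w{\left(N,m \right)} = - 5 m + 3 = 3 - 5 m$)
$- 126 \left(-9 + 77\right) + w{\left(12,\frac{0 + 7}{\left(-3 - -2\right) - 2} \right)} = - 126 \left(-9 + 77\right) - \left(-3 + 5 \frac{0 + 7}{\left(-3 - -2\right) - 2}\right) = \left(-126\right) 68 - \left(-3 + 5 \frac{7}{\left(-3 + 2\right) - 2}\right) = -8568 - \left(-3 + 5 \frac{7}{-1 - 2}\right) = -8568 - \left(-3 + 5 \frac{7}{-3}\right) = -8568 - \left(-3 + 5 \cdot 7 \left(- \frac{1}{3}\right)\right) = -8568 + \left(3 - - \frac{35}{3}\right) = -8568 + \left(3 + \frac{35}{3}\right) = -8568 + \frac{44}{3} = - \frac{25660}{3}$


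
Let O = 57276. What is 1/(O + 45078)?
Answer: 1/102354 ≈ 9.7700e-6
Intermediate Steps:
1/(O + 45078) = 1/(57276 + 45078) = 1/102354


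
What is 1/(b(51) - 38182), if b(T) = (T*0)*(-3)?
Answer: -1/38182 ≈ -2.6190e-5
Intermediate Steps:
b(T) = 0 (b(T) = 0*(-3) = 0)
1/(b(51) - 38182) = 1/(0 - 38182) = 1/(-38182) = -1/38182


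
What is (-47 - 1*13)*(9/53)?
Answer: -540/53 ≈ -10.189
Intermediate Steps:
(-47 - 1*13)*(9/53) = (-47 - 13)*(9*(1/53)) = -60*9/53 = -540/53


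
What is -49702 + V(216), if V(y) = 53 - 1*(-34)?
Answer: -49615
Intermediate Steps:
V(y) = 87 (V(y) = 53 + 34 = 87)
-49702 + V(216) = -49702 + 87 = -49615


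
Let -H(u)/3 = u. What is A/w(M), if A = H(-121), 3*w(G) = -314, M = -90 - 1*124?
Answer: -1089/314 ≈ -3.4682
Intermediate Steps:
M = -214 (M = -90 - 124 = -214)
H(u) = -3*u
w(G) = -314/3 (w(G) = (1/3)*(-314) = -314/3)
A = 363 (A = -3*(-121) = 363)
A/w(M) = 363/(-314/3) = 363*(-3/314) = -1089/314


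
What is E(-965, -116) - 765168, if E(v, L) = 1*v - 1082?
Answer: -767215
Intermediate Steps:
E(v, L) = -1082 + v (E(v, L) = v - 1082 = -1082 + v)
E(-965, -116) - 765168 = (-1082 - 965) - 765168 = -2047 - 765168 = -767215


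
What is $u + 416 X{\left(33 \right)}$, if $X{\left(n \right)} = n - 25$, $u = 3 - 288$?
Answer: $3043$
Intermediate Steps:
$u = -285$ ($u = 3 - 288 = -285$)
$X{\left(n \right)} = -25 + n$
$u + 416 X{\left(33 \right)} = -285 + 416 \left(-25 + 33\right) = -285 + 416 \cdot 8 = -285 + 3328 = 3043$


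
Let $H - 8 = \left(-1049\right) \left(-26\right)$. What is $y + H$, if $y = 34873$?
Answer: $62155$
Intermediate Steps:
$H = 27282$ ($H = 8 - -27274 = 8 + 27274 = 27282$)
$y + H = 34873 + 27282 = 62155$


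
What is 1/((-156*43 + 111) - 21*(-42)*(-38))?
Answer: -1/40113 ≈ -2.4930e-5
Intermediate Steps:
1/((-156*43 + 111) - 21*(-42)*(-38)) = 1/((-6708 + 111) + 882*(-38)) = 1/(-6597 - 33516) = 1/(-40113) = -1/40113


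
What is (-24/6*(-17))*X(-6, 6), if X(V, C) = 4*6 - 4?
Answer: 1360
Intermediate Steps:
X(V, C) = 20 (X(V, C) = 24 - 4 = 20)
(-24/6*(-17))*X(-6, 6) = (-24/6*(-17))*20 = (-24*1/6*(-17))*20 = -4*(-17)*20 = 68*20 = 1360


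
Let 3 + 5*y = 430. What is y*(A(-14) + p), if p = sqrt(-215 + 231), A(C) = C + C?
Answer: -10248/5 ≈ -2049.6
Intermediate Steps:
y = 427/5 (y = -3/5 + (1/5)*430 = -3/5 + 86 = 427/5 ≈ 85.400)
A(C) = 2*C
p = 4 (p = sqrt(16) = 4)
y*(A(-14) + p) = 427*(2*(-14) + 4)/5 = 427*(-28 + 4)/5 = (427/5)*(-24) = -10248/5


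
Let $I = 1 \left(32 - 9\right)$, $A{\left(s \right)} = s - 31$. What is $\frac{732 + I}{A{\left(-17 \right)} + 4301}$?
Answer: $\frac{755}{4253} \approx 0.17752$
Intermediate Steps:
$A{\left(s \right)} = -31 + s$ ($A{\left(s \right)} = s - 31 = -31 + s$)
$I = 23$ ($I = 1 \cdot 23 = 23$)
$\frac{732 + I}{A{\left(-17 \right)} + 4301} = \frac{732 + 23}{\left(-31 - 17\right) + 4301} = \frac{755}{-48 + 4301} = \frac{755}{4253}$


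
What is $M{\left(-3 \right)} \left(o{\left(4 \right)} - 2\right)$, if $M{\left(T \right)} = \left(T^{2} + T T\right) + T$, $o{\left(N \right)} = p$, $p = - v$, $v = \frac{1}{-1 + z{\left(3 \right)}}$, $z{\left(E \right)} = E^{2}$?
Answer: $- \frac{255}{8} \approx -31.875$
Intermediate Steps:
$v = \frac{1}{8}$ ($v = \frac{1}{-1 + 3^{2}} = \frac{1}{-1 + 9} = \frac{1}{8} \approx 0.125$)
$p = - \frac{1}{8}$ ($p = \left(-1\right) \frac{1}{8} = - \frac{1}{8} \approx -0.125$)
$o{\left(N \right)} = - \frac{1}{8}$
$M{\left(T \right)} = T + 2 T^{2}$ ($M{\left(T \right)} = \left(T^{2} + T^{2}\right) + T = 2 T^{2} + T = T + 2 T^{2}$)
$M{\left(-3 \right)} \left(o{\left(4 \right)} - 2\right) = - 3 \left(1 + 2 \left(-3\right)\right) \left(- \frac{1}{8} - 2\right) = - 3 \left(1 - 6\right) \left(- \frac{1}{8} - 2\right) = \left(-3\right) \left(-5\right) \left(- \frac{17}{8}\right) = 15 \left(- \frac{17}{8}\right) = - \frac{255}{8}$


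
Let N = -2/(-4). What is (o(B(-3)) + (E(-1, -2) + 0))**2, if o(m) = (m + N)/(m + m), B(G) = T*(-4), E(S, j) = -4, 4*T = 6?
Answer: 7225/576 ≈ 12.543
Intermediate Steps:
T = 3/2 (T = (1/4)*6 = 3/2 ≈ 1.5000)
N = 1/2 (N = -2*(-1/4) = 1/2 ≈ 0.50000)
B(G) = -6 (B(G) = (3/2)*(-4) = -6)
o(m) = (1/2 + m)/(2*m) (o(m) = (m + 1/2)/(m + m) = (1/2 + m)/((2*m)) = (1/2 + m)*(1/(2*m)) = (1/2 + m)/(2*m))
(o(B(-3)) + (E(-1, -2) + 0))**2 = ((1/4)*(1 + 2*(-6))/(-6) + (-4 + 0))**2 = ((1/4)*(-1/6)*(1 - 12) - 4)**2 = ((1/4)*(-1/6)*(-11) - 4)**2 = (11/24 - 4)**2 = (-85/24)**2 = 7225/576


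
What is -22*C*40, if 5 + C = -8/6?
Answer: 16720/3 ≈ 5573.3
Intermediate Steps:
C = -19/3 (C = -5 - 8/6 = -5 - 8*⅙ = -5 - 4/3 = -19/3 ≈ -6.3333)
-22*C*40 = -22*(-19/3)*40 = (418/3)*40 = 16720/3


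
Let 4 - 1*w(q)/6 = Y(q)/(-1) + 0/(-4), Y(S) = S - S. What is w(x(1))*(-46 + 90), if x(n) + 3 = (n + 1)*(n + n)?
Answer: 1056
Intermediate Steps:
Y(S) = 0
x(n) = -3 + 2*n*(1 + n) (x(n) = -3 + (n + 1)*(n + n) = -3 + (1 + n)*(2*n) = -3 + 2*n*(1 + n))
w(q) = 24 (w(q) = 24 - 6*(0/(-1) + 0/(-4)) = 24 - 6*(0*(-1) + 0*(-¼)) = 24 - 6*(0 + 0) = 24 - 6*0 = 24 + 0 = 24)
w(x(1))*(-46 + 90) = 24*(-46 + 90) = 24*44 = 1056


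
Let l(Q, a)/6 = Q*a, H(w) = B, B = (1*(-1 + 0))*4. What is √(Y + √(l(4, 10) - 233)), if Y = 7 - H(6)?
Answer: √(11 + √7) ≈ 3.6940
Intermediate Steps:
B = -4 (B = (1*(-1))*4 = -1*4 = -4)
H(w) = -4
l(Q, a) = 6*Q*a (l(Q, a) = 6*(Q*a) = 6*Q*a)
Y = 11 (Y = 7 - 1*(-4) = 7 + 4 = 11)
√(Y + √(l(4, 10) - 233)) = √(11 + √(6*4*10 - 233)) = √(11 + √(240 - 233)) = √(11 + √7)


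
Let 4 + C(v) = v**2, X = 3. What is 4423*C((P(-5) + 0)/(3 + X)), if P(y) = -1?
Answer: -632489/36 ≈ -17569.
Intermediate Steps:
C(v) = -4 + v**2
4423*C((P(-5) + 0)/(3 + X)) = 4423*(-4 + ((-1 + 0)/(3 + 3))**2) = 4423*(-4 + (-1/6)**2) = 4423*(-4 + 1/36) = 4423*(-143/36) = -632489/36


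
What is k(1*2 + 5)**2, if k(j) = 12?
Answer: 144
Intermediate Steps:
k(1*2 + 5)**2 = 12**2 = 144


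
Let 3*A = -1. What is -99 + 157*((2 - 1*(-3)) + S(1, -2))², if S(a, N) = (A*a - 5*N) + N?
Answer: 225817/9 ≈ 25091.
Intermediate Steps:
A = -⅓ (A = (⅓)*(-1) = -⅓ ≈ -0.33333)
S(a, N) = -4*N - a/3 (S(a, N) = (-a/3 - 5*N) + N = (-5*N - a/3) + N = -4*N - a/3)
-99 + 157*((2 - 1*(-3)) + S(1, -2))² = -99 + 157*((2 - 1*(-3)) + (-4*(-2) - ⅓*1))² = -99 + 157*((2 + 3) + (8 - ⅓))² = -99 + 157*(5 + 23/3)² = -99 + 157*(38/3)² = -99 + 157*(1444/9) = -99 + 226708/9 = 225817/9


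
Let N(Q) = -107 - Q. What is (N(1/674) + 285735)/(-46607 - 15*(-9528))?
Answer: 192513271/64914962 ≈ 2.9656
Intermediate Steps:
(N(1/674) + 285735)/(-46607 - 15*(-9528)) = ((-107 - 1/674) + 285735)/(-46607 - 15*(-9528)) = ((-107 - 1*1/674) + 285735)/(-46607 + 142920) = ((-107 - 1/674) + 285735)/96313 = (-72119/674 + 285735)*(1/96313) = (192513271/674)*(1/96313) = 192513271/64914962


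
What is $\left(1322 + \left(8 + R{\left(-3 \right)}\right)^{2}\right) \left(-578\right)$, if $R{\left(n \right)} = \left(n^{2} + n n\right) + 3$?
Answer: $-1250214$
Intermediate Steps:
$R{\left(n \right)} = 3 + 2 n^{2}$ ($R{\left(n \right)} = \left(n^{2} + n^{2}\right) + 3 = 2 n^{2} + 3 = 3 + 2 n^{2}$)
$\left(1322 + \left(8 + R{\left(-3 \right)}\right)^{2}\right) \left(-578\right) = \left(1322 + \left(8 + \left(3 + 2 \left(-3\right)^{2}\right)\right)^{2}\right) \left(-578\right) = \left(1322 + \left(8 + \left(3 + 2 \cdot 9\right)\right)^{2}\right) \left(-578\right) = \left(1322 + \left(8 + \left(3 + 18\right)\right)^{2}\right) \left(-578\right) = \left(1322 + \left(8 + 21\right)^{2}\right) \left(-578\right) = \left(1322 + 29^{2}\right) \left(-578\right) = \left(1322 + 841\right) \left(-578\right) = 2163 \left(-578\right) = -1250214$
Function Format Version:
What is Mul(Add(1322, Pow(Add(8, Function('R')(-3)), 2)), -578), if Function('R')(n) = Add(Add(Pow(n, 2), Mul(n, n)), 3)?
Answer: -1250214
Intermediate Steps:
Function('R')(n) = Add(3, Mul(2, Pow(n, 2))) (Function('R')(n) = Add(Add(Pow(n, 2), Pow(n, 2)), 3) = Add(Mul(2, Pow(n, 2)), 3) = Add(3, Mul(2, Pow(n, 2))))
Mul(Add(1322, Pow(Add(8, Function('R')(-3)), 2)), -578) = Mul(Add(1322, Pow(Add(8, Add(3, Mul(2, Pow(-3, 2)))), 2)), -578) = Mul(Add(1322, Pow(Add(8, Add(3, Mul(2, 9))), 2)), -578) = Mul(Add(1322, Pow(Add(8, Add(3, 18)), 2)), -578) = Mul(Add(1322, Pow(Add(8, 21), 2)), -578) = Mul(Add(1322, Pow(29, 2)), -578) = Mul(Add(1322, 841), -578) = Mul(2163, -578) = -1250214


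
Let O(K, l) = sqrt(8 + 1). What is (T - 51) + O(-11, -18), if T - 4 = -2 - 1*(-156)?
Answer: 110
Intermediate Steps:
O(K, l) = 3 (O(K, l) = sqrt(9) = 3)
T = 158 (T = 4 + (-2 - 1*(-156)) = 4 + (-2 + 156) = 4 + 154 = 158)
(T - 51) + O(-11, -18) = (158 - 51) + 3 = 107 + 3 = 110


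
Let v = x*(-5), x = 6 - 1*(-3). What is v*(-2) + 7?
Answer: 97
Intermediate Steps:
x = 9 (x = 6 + 3 = 9)
v = -45 (v = 9*(-5) = -45)
v*(-2) + 7 = -45*(-2) + 7 = 90 + 7 = 97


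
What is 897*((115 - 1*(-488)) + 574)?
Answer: 1055769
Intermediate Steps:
897*((115 - 1*(-488)) + 574) = 897*((115 + 488) + 574) = 897*(603 + 574) = 897*1177 = 1055769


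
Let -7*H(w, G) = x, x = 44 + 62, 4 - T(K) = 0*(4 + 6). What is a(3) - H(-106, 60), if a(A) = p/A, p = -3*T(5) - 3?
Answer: 71/7 ≈ 10.143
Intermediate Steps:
T(K) = 4 (T(K) = 4 - 0*(4 + 6) = 4 - 0*10 = 4 - 1*0 = 4 + 0 = 4)
p = -15 (p = -3*4 - 3 = -12 - 3 = -15)
x = 106
a(A) = -15/A
H(w, G) = -106/7 (H(w, G) = -⅐*106 = -106/7)
a(3) - H(-106, 60) = -15/3 - 1*(-106/7) = -15*⅓ + 106/7 = -5 + 106/7 = 71/7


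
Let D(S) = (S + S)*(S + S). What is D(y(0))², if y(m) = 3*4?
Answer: 331776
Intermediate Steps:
y(m) = 12
D(S) = 4*S² (D(S) = (2*S)*(2*S) = 4*S²)
D(y(0))² = (4*12²)² = (4*144)² = 576² = 331776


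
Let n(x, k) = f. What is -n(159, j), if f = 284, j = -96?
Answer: -284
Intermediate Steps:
n(x, k) = 284
-n(159, j) = -1*284 = -284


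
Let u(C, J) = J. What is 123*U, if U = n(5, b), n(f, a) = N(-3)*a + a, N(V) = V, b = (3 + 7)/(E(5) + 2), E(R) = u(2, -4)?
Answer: 1230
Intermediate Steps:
E(R) = -4
b = -5 (b = (3 + 7)/(-4 + 2) = 10/(-2) = 10*(-½) = -5)
n(f, a) = -2*a (n(f, a) = -3*a + a = -2*a)
U = 10 (U = -2*(-5) = 10)
123*U = 123*10 = 1230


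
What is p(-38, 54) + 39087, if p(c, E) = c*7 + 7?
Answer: 38828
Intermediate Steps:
p(c, E) = 7 + 7*c (p(c, E) = 7*c + 7 = 7 + 7*c)
p(-38, 54) + 39087 = (7 + 7*(-38)) + 39087 = (7 - 266) + 39087 = -259 + 39087 = 38828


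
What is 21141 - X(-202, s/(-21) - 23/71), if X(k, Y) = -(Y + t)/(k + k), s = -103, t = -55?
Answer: 12734652499/602364 ≈ 21141.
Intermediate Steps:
X(k, Y) = -(-55 + Y)/(2*k) (X(k, Y) = -(Y - 55)/(k + k) = -(-55 + Y)/(2*k))
21141 - X(-202, s/(-21) - 23/71) = 21141 - (55 - (-103/(-21) - 23/71))/(2*(-202)) = 21141 - (-1)*(55 - (-103*(-1/21) - 23*1/71))/(2*202) = 21141 - (-1)*(55 - (103/21 - 23/71))/(2*202) = 21141 - (-1)*(55 - 1*6830/1491)/(2*202) = 21141 - (-1)*(55 - 6830/1491)/(2*202) = 21141 - (-1)*75175/(2*202*1491) = 21141 - 1*(-75175/602364) = 21141 + 75175/602364 = 12734652499/602364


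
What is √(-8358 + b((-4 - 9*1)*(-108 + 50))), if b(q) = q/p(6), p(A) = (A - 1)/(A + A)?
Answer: 3*I*√18190/5 ≈ 80.922*I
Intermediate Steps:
p(A) = (-1 + A)/(2*A) (p(A) = (-1 + A)/((2*A)) = (-1 + A)*(1/(2*A)) = (-1 + A)/(2*A))
b(q) = 12*q/5 (b(q) = q/(((½)*(-1 + 6)/6)) = q/(((½)*(⅙)*5)) = q/(5/12) = q*(12/5) = 12*q/5)
√(-8358 + b((-4 - 9*1)*(-108 + 50))) = √(-8358 + 12*((-4 - 9*1)*(-108 + 50))/5) = √(-8358 + 12*((-4 - 9)*(-58))/5) = √(-8358 + 12*(-13*(-58))/5) = √(-8358 + (12/5)*754) = √(-8358 + 9048/5) = √(-32742/5) = 3*I*√18190/5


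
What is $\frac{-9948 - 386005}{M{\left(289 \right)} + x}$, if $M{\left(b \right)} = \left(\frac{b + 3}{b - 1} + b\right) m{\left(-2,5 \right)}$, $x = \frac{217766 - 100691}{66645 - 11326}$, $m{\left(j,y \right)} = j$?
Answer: $\frac{788534064252}{1150901339} \approx 685.14$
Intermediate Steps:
$x = \frac{117075}{55319} \approx 2.1164$
$M{\left(b \right)} = - 2 b - \frac{2 \left(3 + b\right)}{-1 + b}$ ($M{\left(b \right)} = \left(\frac{b + 3}{b - 1} + b\right) \left(-2\right) = \left(\frac{3 + b}{-1 + b} + b\right) \left(-2\right) = \left(b + \frac{3 + b}{-1 + b}\right) \left(-2\right) = - 2 b - \frac{2 \left(3 + b\right)}{-1 + b}$)
$\frac{-9948 - 386005}{M{\left(289 \right)} + x} = \frac{-9948 - 386005}{\frac{2 \left(-3 - 289^{2}\right)}{-1 + 289} + \frac{117075}{55319}} = - \frac{395953}{\frac{2 \left(-3 - 83521\right)}{288} + \frac{117075}{55319}} = - \frac{395953}{2 \cdot \frac{1}{288} \left(-3 - 83521\right) + \frac{117075}{55319}} = - \frac{395953}{2 \cdot \frac{1}{288} \left(-83524\right) + \frac{117075}{55319}} = - \frac{395953}{- \frac{20881}{36} + \frac{117075}{55319}} = - \frac{395953}{- \frac{1150901339}{1991484}} = \left(-395953\right) \left(- \frac{1991484}{1150901339}\right) = \frac{788534064252}{1150901339}$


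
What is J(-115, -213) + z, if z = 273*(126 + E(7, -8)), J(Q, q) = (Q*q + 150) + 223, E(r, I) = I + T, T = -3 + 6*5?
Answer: 64453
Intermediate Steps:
T = 27 (T = -3 + 30 = 27)
E(r, I) = 27 + I (E(r, I) = I + 27 = 27 + I)
J(Q, q) = 373 + Q*q (J(Q, q) = (150 + Q*q) + 223 = 373 + Q*q)
z = 39585 (z = 273*(126 + (27 - 8)) = 273*(126 + 19) = 273*145 = 39585)
J(-115, -213) + z = (373 - 115*(-213)) + 39585 = (373 + 24495) + 39585 = 24868 + 39585 = 64453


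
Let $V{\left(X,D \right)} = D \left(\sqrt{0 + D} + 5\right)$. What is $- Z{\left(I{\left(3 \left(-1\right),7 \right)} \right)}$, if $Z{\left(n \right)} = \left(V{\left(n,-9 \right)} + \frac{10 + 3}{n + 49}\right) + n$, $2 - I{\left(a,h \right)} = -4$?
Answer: $\frac{2132}{55} + 27 i \approx 38.764 + 27.0 i$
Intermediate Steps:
$I{\left(a,h \right)} = 6$ ($I{\left(a,h \right)} = 2 - -4 = 2 + 4 = 6$)
$V{\left(X,D \right)} = D \left(5 + \sqrt{D}\right)$ ($V{\left(X,D \right)} = D \left(\sqrt{D} + 5\right) = D \left(5 + \sqrt{D}\right)$)
$Z{\left(n \right)} = -45 + n - 27 i + \frac{13}{49 + n}$ ($Z{\left(n \right)} = \left(\left(\left(-9\right)^{\frac{3}{2}} + 5 \left(-9\right)\right) + \frac{10 + 3}{n + 49}\right) + n = \left(\left(- 27 i - 45\right) + \frac{13}{49 + n}\right) + n = \left(\left(-45 - 27 i\right) + \frac{13}{49 + n}\right) + n = \left(-45 - 27 i + \frac{13}{49 + n}\right) + n = -45 + n - 27 i + \frac{13}{49 + n}$)
$- Z{\left(I{\left(3 \left(-1\right),7 \right)} \right)} = - \frac{-2192 + 6^{2} - 1323 i + 6 \left(4 - 27 i\right)}{49 + 6} = - \frac{-2192 + 36 - 1323 i + \left(24 - 162 i\right)}{55} = - \frac{-2132 - 1485 i}{55} = - (- \frac{2132}{55} - 27 i) = \frac{2132}{55} + 27 i$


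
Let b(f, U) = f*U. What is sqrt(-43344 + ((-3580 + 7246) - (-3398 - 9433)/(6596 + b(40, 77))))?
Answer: 3*I*sqrt(103186879027)/4838 ≈ 199.19*I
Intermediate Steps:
b(f, U) = U*f
sqrt(-43344 + ((-3580 + 7246) - (-3398 - 9433)/(6596 + b(40, 77)))) = sqrt(-43344 + ((-3580 + 7246) - (-3398 - 9433)/(6596 + 77*40))) = sqrt(-43344 + (3666 - (-12831)/(6596 + 3080))) = sqrt(-43344 + (3666 - (-12831)/9676)) = sqrt(-43344 + (3666 - 1*(-12831/9676))) = sqrt(-43344 + (3666 + 12831/9676)) = sqrt(-43344 + 35485047/9676) = sqrt(-383911497/9676) = 3*I*sqrt(103186879027)/4838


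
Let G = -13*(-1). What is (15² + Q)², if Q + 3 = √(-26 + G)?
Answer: (222 + I*√13)² ≈ 49271.0 + 1600.9*I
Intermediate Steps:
G = 13
Q = -3 + I*√13 (Q = -3 + √(-26 + 13) = -3 + √(-13) = -3 + I*√13 ≈ -3.0 + 3.6056*I)
(15² + Q)² = (15² + (-3 + I*√13))² = (225 + (-3 + I*√13))² = (222 + I*√13)²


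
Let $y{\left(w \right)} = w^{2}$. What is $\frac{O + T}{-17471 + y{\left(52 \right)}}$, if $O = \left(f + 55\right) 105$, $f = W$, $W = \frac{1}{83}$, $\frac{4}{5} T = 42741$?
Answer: $- \frac{19655235}{4902644} \approx -4.0091$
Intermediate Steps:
$T = \frac{213705}{4}$ ($T = \frac{5}{4} \cdot 42741 = \frac{213705}{4} \approx 53426.0$)
$W = \frac{1}{83} \approx 0.012048$
$f = \frac{1}{83} \approx 0.012048$
$O = \frac{479430}{83}$ ($O = \left(\frac{1}{83} + 55\right) 105 = \frac{4566}{83} \cdot 105 = \frac{479430}{83} \approx 5776.3$)
$\frac{O + T}{-17471 + y{\left(52 \right)}} = \frac{\frac{479430}{83} + \frac{213705}{4}}{-17471 + 52^{2}} = \frac{19655235}{332 \left(-17471 + 2704\right)} = \frac{19655235}{332 \left(-14767\right)} = \frac{19655235}{332} \left(- \frac{1}{14767}\right) = - \frac{19655235}{4902644}$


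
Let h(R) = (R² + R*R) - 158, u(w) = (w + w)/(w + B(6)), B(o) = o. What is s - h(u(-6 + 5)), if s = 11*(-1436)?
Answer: -390958/25 ≈ -15638.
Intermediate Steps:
u(w) = 2*w/(6 + w) (u(w) = (w + w)/(w + 6) = (2*w)/(6 + w) = 2*w/(6 + w))
h(R) = -158 + 2*R² (h(R) = (R² + R²) - 158 = 2*R² - 158 = -158 + 2*R²)
s = -15796
s - h(u(-6 + 5)) = -15796 - (-158 + 2*(2*(-6 + 5)/(6 + (-6 + 5)))²) = -15796 - (-158 + 2*(2*(-1)/(6 - 1))²) = -15796 - (-158 + 2*(2*(-1)/5)²) = -15796 - (-158 + 2*(2*(-1)*(⅕))²) = -15796 - (-158 + 2*(-⅖)²) = -15796 - (-158 + 2*(4/25)) = -15796 - (-158 + 8/25) = -15796 - 1*(-3942/25) = -15796 + 3942/25 = -390958/25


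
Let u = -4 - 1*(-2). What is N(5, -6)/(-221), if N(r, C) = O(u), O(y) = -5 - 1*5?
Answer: 10/221 ≈ 0.045249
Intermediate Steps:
u = -2 (u = -4 + 2 = -2)
O(y) = -10 (O(y) = -5 - 5 = -10)
N(r, C) = -10
N(5, -6)/(-221) = -10/(-221) = -10*(-1/221) = 10/221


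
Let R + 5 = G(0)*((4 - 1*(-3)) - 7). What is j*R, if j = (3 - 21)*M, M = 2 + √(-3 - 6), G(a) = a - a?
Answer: 180 + 270*I ≈ 180.0 + 270.0*I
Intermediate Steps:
G(a) = 0
M = 2 + 3*I (M = 2 + √(-9) = 2 + 3*I ≈ 2.0 + 3.0*I)
R = -5 (R = -5 + 0*((4 - 1*(-3)) - 7) = -5 + 0*((4 + 3) - 7) = -5 + 0*(7 - 7) = -5 + 0*0 = -5 + 0 = -5)
j = -36 - 54*I (j = (3 - 21)*(2 + 3*I) = -18*(2 + 3*I) = -36 - 54*I ≈ -36.0 - 54.0*I)
j*R = (-36 - 54*I)*(-5) = 180 + 270*I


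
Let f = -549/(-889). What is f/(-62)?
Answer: -549/55118 ≈ -0.0099604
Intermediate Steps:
f = 549/889 (f = -549*(-1/889) = 549/889 ≈ 0.61755)
f/(-62) = (549/889)/(-62) = (549/889)*(-1/62) = -549/55118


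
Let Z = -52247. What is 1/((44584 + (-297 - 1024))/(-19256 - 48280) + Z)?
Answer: -7504/392066295 ≈ -1.9140e-5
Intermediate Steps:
1/((44584 + (-297 - 1024))/(-19256 - 48280) + Z) = 1/((44584 + (-297 - 1024))/(-19256 - 48280) - 52247) = 1/((44584 - 1321)/(-67536) - 52247) = 1/(43263*(-1/67536) - 52247) = 1/(-4807/7504 - 52247) = 1/(-392066295/7504) = -7504/392066295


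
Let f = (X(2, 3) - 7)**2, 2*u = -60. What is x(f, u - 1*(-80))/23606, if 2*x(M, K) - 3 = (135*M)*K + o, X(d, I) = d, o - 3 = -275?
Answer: 168481/47212 ≈ 3.5686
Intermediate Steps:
o = -272 (o = 3 - 275 = -272)
u = -30 (u = (1/2)*(-60) = -30)
f = 25 (f = (2 - 7)**2 = (-5)**2 = 25)
x(M, K) = -269/2 + 135*K*M/2 (x(M, K) = 3/2 + ((135*M)*K - 272)/2 = 3/2 + (135*K*M - 272)/2 = 3/2 + (-272 + 135*K*M)/2 = 3/2 + (-136 + 135*K*M/2) = -269/2 + 135*K*M/2)
x(f, u - 1*(-80))/23606 = (-269/2 + (135/2)*(-30 - 1*(-80))*25)/23606 = (-269/2 + (135/2)*(-30 + 80)*25)*(1/23606) = (-269/2 + (135/2)*50*25)*(1/23606) = (-269/2 + 84375)*(1/23606) = (168481/2)*(1/23606) = 168481/47212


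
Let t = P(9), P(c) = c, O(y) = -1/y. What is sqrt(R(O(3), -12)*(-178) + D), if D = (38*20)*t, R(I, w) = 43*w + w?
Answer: 2*sqrt(25206) ≈ 317.53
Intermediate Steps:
t = 9
R(I, w) = 44*w
D = 6840 (D = (38*20)*9 = 760*9 = 6840)
sqrt(R(O(3), -12)*(-178) + D) = sqrt((44*(-12))*(-178) + 6840) = sqrt(-528*(-178) + 6840) = sqrt(93984 + 6840) = sqrt(100824) = 2*sqrt(25206)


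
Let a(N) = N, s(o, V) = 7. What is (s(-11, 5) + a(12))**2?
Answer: 361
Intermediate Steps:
(s(-11, 5) + a(12))**2 = (7 + 12)**2 = 19**2 = 361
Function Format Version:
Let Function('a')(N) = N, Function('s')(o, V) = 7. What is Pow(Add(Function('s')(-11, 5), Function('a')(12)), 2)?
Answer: 361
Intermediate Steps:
Pow(Add(Function('s')(-11, 5), Function('a')(12)), 2) = Pow(Add(7, 12), 2) = Pow(19, 2) = 361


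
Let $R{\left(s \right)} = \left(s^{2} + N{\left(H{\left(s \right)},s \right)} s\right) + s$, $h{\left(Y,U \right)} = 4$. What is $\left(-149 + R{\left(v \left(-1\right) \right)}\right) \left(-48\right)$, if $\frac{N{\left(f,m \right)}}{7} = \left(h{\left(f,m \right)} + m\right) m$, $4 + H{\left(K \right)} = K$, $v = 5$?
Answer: $14592$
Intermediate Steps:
$H{\left(K \right)} = -4 + K$
$N{\left(f,m \right)} = 7 m \left(4 + m\right)$ ($N{\left(f,m \right)} = 7 \left(4 + m\right) m = 7 m \left(4 + m\right)$)
$R{\left(s \right)} = s + s^{2} + 7 s^{2} \left(4 + s\right)$ ($R{\left(s \right)} = \left(s^{2} + 7 s \left(4 + s\right) s\right) + s = \left(s^{2} + 7 s^{2} \left(4 + s\right)\right) + s = s + s^{2} + 7 s^{2} \left(4 + s\right)$)
$\left(-149 + R{\left(v \left(-1\right) \right)}\right) \left(-48\right) = \left(-149 + 5 \left(-1\right) \left(1 + 5 \left(-1\right) + 7 \cdot 5 \left(-1\right) \left(4 + 5 \left(-1\right)\right)\right)\right) \left(-48\right) = \left(-149 - 5 \left(1 - 5 + 7 \left(-5\right) \left(4 - 5\right)\right)\right) \left(-48\right) = \left(-149 - 5 \left(1 - 5 + 7 \left(-5\right) \left(-1\right)\right)\right) \left(-48\right) = \left(-149 - 5 \left(1 - 5 + 35\right)\right) \left(-48\right) = \left(-149 - 155\right) \left(-48\right) = \left(-304\right) \left(-48\right) = 14592$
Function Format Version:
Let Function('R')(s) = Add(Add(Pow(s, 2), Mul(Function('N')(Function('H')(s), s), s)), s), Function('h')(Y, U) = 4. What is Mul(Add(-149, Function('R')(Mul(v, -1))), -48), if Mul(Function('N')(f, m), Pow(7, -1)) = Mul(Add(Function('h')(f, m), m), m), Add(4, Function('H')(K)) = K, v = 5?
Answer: 14592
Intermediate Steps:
Function('H')(K) = Add(-4, K)
Function('N')(f, m) = Mul(7, m, Add(4, m)) (Function('N')(f, m) = Mul(7, Mul(Add(4, m), m)) = Mul(7, Mul(m, Add(4, m))) = Mul(7, m, Add(4, m)))
Function('R')(s) = Add(s, Pow(s, 2), Mul(7, Pow(s, 2), Add(4, s))) (Function('R')(s) = Add(Add(Pow(s, 2), Mul(Mul(7, s, Add(4, s)), s)), s) = Add(Add(Pow(s, 2), Mul(7, Pow(s, 2), Add(4, s))), s) = Add(s, Pow(s, 2), Mul(7, Pow(s, 2), Add(4, s))))
Mul(Add(-149, Function('R')(Mul(v, -1))), -48) = Mul(Add(-149, Mul(Mul(5, -1), Add(1, Mul(5, -1), Mul(7, Mul(5, -1), Add(4, Mul(5, -1)))))), -48) = Mul(Add(-149, Mul(-5, Add(1, -5, Mul(7, -5, Add(4, -5))))), -48) = Mul(Add(-149, Mul(-5, Add(1, -5, Mul(7, -5, -1)))), -48) = Mul(Add(-149, Mul(-5, Add(1, -5, 35))), -48) = Mul(Add(-149, Mul(-5, 31)), -48) = Mul(Add(-149, -155), -48) = Mul(-304, -48) = 14592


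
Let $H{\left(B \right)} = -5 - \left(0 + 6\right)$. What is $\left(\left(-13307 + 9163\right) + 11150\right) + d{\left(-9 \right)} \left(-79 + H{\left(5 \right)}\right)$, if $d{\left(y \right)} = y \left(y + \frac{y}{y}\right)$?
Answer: $526$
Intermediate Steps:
$d{\left(y \right)} = y \left(1 + y\right)$ ($d{\left(y \right)} = y \left(y + 1\right) = y \left(1 + y\right)$)
$H{\left(B \right)} = -11$ ($H{\left(B \right)} = -5 - 6 = -11$)
$\left(\left(-13307 + 9163\right) + 11150\right) + d{\left(-9 \right)} \left(-79 + H{\left(5 \right)}\right) = \left(\left(-13307 + 9163\right) + 11150\right) + - 9 \left(1 - 9\right) \left(-79 - 11\right) = \left(-4144 + 11150\right) + \left(-9\right) \left(-8\right) \left(-90\right) = 7006 + 72 \left(-90\right) = 7006 - 6480 = 526$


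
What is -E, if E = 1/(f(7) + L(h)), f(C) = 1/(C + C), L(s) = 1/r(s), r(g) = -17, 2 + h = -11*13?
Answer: -238/3 ≈ -79.333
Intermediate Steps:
h = -145 (h = -2 - 11*13 = -2 - 143 = -145)
L(s) = -1/17 (L(s) = 1/(-17) = -1/17)
f(C) = 1/(2*C)
E = 238/3 (E = 1/((1/2)/7 - 1/17) = 1/((1/2)*(1/7) - 1/17) = 1/(1/14 - 1/17) = 1/(3/238) = 238/3 ≈ 79.333)
-E = -1*238/3 = -238/3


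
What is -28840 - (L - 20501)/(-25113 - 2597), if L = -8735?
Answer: -399592818/13855 ≈ -28841.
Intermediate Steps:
-28840 - (L - 20501)/(-25113 - 2597) = -28840 - (-8735 - 20501)/(-25113 - 2597) = -28840 - (-29236)/(-27710) = -28840 - (-29236)*(-1)/27710 = -28840 - 1*14618/13855 = -28840 - 14618/13855 = -399592818/13855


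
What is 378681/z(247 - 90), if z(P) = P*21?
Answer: 126227/1099 ≈ 114.86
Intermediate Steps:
z(P) = 21*P
378681/z(247 - 90) = 378681/((21*(247 - 90))) = 378681/((21*157)) = 378681/3297 = 378681*(1/3297) = 126227/1099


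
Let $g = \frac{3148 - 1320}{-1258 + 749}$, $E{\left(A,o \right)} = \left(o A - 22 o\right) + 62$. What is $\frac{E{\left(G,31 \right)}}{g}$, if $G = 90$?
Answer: $- \frac{552265}{914} \approx -604.23$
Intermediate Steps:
$E{\left(A,o \right)} = 62 - 22 o + A o$ ($E{\left(A,o \right)} = \left(A o - 22 o\right) + 62 = \left(- 22 o + A o\right) + 62 = 62 - 22 o + A o$)
$g = - \frac{1828}{509}$ ($g = \frac{1828}{-509} = 1828 \left(- \frac{1}{509}\right) = - \frac{1828}{509} \approx -3.5914$)
$\frac{E{\left(G,31 \right)}}{g} = \frac{62 - 682 + 90 \cdot 31}{- \frac{1828}{509}} = \left(62 - 682 + 2790\right) \left(- \frac{509}{1828}\right) = 2170 \left(- \frac{509}{1828}\right) = - \frac{552265}{914}$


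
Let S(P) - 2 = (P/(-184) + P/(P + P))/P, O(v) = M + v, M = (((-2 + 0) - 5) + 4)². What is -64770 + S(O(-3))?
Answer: -35751893/552 ≈ -64768.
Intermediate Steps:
M = 9 (M = ((-2 - 5) + 4)² = (-7 + 4)² = (-3)² = 9)
O(v) = 9 + v
S(P) = 2 + (½ - P/184)/P (S(P) = 2 + (P/(-184) + P/(P + P))/P = 2 + (P*(-1/184) + P/((2*P)))/P = 2 + (-P/184 + P*(1/(2*P)))/P = 2 + (-P/184 + ½)/P = 2 + (½ - P/184)/P)
-64770 + S(O(-3)) = -64770 + (92 + 367*(9 - 3))/(184*(9 - 3)) = -64770 + (1/184)*(92 + 367*6)/6 = -64770 + (1/184)*(⅙)*(92 + 2202) = -64770 + (1/184)*(⅙)*2294 = -64770 + 1147/552 = -35751893/552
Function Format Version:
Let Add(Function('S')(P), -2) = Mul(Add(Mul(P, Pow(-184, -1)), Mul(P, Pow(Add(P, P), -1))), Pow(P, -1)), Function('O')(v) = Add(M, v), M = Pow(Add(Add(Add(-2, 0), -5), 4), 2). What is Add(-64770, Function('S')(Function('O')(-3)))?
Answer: Rational(-35751893, 552) ≈ -64768.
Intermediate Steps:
M = 9 (M = Pow(Add(Add(-2, -5), 4), 2) = Pow(Add(-7, 4), 2) = Pow(-3, 2) = 9)
Function('O')(v) = Add(9, v)
Function('S')(P) = Add(2, Mul(Pow(P, -1), Add(Rational(1, 2), Mul(Rational(-1, 184), P)))) (Function('S')(P) = Add(2, Mul(Add(Mul(P, Pow(-184, -1)), Mul(P, Pow(Add(P, P), -1))), Pow(P, -1))) = Add(2, Mul(Add(Mul(P, Rational(-1, 184)), Mul(P, Pow(Mul(2, P), -1))), Pow(P, -1))) = Add(2, Mul(Add(Mul(Rational(-1, 184), P), Mul(P, Mul(Rational(1, 2), Pow(P, -1)))), Pow(P, -1))) = Add(2, Mul(Add(Mul(Rational(-1, 184), P), Rational(1, 2)), Pow(P, -1))) = Add(2, Mul(Add(Rational(1, 2), Mul(Rational(-1, 184), P)), Pow(P, -1))) = Add(2, Mul(Pow(P, -1), Add(Rational(1, 2), Mul(Rational(-1, 184), P)))))
Add(-64770, Function('S')(Function('O')(-3))) = Add(-64770, Mul(Rational(1, 184), Pow(Add(9, -3), -1), Add(92, Mul(367, Add(9, -3))))) = Add(-64770, Mul(Rational(1, 184), Pow(6, -1), Add(92, Mul(367, 6)))) = Add(-64770, Mul(Rational(1, 184), Rational(1, 6), Add(92, 2202))) = Add(-64770, Mul(Rational(1, 184), Rational(1, 6), 2294)) = Add(-64770, Rational(1147, 552)) = Rational(-35751893, 552)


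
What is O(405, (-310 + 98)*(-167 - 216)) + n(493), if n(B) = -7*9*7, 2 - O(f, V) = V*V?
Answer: -6592790855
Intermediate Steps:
O(f, V) = 2 - V**2 (O(f, V) = 2 - V*V = 2 - V**2)
n(B) = -441 (n(B) = -63*7 = -441)
O(405, (-310 + 98)*(-167 - 216)) + n(493) = (2 - ((-310 + 98)*(-167 - 216))**2) - 441 = (2 - (-212*(-383))**2) - 441 = (2 - 1*81196**2) - 441 = (2 - 1*6592790416) - 441 = (2 - 6592790416) - 441 = -6592790414 - 441 = -6592790855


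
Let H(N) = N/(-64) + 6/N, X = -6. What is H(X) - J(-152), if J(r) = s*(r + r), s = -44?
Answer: -428061/32 ≈ -13377.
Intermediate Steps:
H(N) = 6/N - N/64 (H(N) = N*(-1/64) + 6/N = -N/64 + 6/N = 6/N - N/64)
J(r) = -88*r (J(r) = -44*(r + r) = -88*r)
H(X) - J(-152) = (6/(-6) - 1/64*(-6)) - (-88)*(-152) = (6*(-⅙) + 3/32) - 1*13376 = (-1 + 3/32) - 13376 = -29/32 - 13376 = -428061/32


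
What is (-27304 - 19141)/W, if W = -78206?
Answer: 46445/78206 ≈ 0.59388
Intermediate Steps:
(-27304 - 19141)/W = (-27304 - 19141)/(-78206) = -46445*(-1/78206) = 46445/78206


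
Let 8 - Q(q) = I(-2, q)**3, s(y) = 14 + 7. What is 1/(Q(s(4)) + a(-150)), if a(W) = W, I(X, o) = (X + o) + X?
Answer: -1/5055 ≈ -0.00019782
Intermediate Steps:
I(X, o) = o + 2*X
s(y) = 21
Q(q) = 8 - (-4 + q)**3 (Q(q) = 8 - (q + 2*(-2))**3 = 8 - (q - 4)**3 = 8 - (-4 + q)**3)
1/(Q(s(4)) + a(-150)) = 1/((8 - (-4 + 21)**3) - 150) = 1/((8 - 1*17**3) - 150) = 1/((8 - 1*4913) - 150) = 1/((8 - 4913) - 150) = 1/(-4905 - 150) = 1/(-5055) = -1/5055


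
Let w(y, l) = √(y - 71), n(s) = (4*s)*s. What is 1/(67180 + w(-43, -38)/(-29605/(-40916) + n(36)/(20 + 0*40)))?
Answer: 9497900833435718639/638068977990450140133500 - 543928721869*I*√114/638068977990450140133500 ≈ 1.4885e-5 - 9.1018e-12*I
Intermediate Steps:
n(s) = 4*s²
w(y, l) = √(-71 + y)
1/(67180 + w(-43, -38)/(-29605/(-40916) + n(36)/(20 + 0*40))) = 1/(67180 + √(-71 - 43)/(-29605/(-40916) + (4*36²)/(20 + 0*40))) = 1/(67180 + √(-114)/(-29605*(-1/40916) + (4*1296)/(20 + 0))) = 1/(67180 + (I*√114)/(29605/40916 + 5184/20)) = 1/(67180 + (I*√114)/(29605/40916 + 5184*(1/20))) = 1/(67180 + (I*√114)/(29605/40916 + 1296/5)) = 1/(67180 + (I*√114)/(53175161/204580)) = 1/(67180 + (I*√114)*(204580/53175161)) = 1/(67180 + 204580*I*√114/53175161)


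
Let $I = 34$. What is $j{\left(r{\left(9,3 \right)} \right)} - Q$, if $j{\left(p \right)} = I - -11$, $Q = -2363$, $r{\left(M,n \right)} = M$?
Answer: $2408$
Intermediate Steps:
$j{\left(p \right)} = 45$ ($j{\left(p \right)} = 34 - -11 = 34 + 11 = 45$)
$j{\left(r{\left(9,3 \right)} \right)} - Q = 45 - -2363 = 45 + 2363 = 2408$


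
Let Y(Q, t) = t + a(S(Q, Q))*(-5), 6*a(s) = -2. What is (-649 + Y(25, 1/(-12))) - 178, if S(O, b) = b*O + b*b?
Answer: -9905/12 ≈ -825.42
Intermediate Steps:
S(O, b) = b² + O*b (S(O, b) = O*b + b² = b² + O*b)
a(s) = -⅓ (a(s) = (⅙)*(-2) = -⅓)
Y(Q, t) = 5/3 + t (Y(Q, t) = t - ⅓*(-5) = t + 5/3 = 5/3 + t)
(-649 + Y(25, 1/(-12))) - 178 = (-649 + (5/3 + 1/(-12))) - 178 = (-649 + (5/3 - 1/12)) - 178 = (-649 + 19/12) - 178 = -7769/12 - 178 = -9905/12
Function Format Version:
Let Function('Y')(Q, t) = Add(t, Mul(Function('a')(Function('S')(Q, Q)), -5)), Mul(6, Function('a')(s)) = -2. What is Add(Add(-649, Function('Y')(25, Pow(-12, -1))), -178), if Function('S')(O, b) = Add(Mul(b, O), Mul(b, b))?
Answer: Rational(-9905, 12) ≈ -825.42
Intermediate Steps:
Function('S')(O, b) = Add(Pow(b, 2), Mul(O, b)) (Function('S')(O, b) = Add(Mul(O, b), Pow(b, 2)) = Add(Pow(b, 2), Mul(O, b)))
Function('a')(s) = Rational(-1, 3) (Function('a')(s) = Mul(Rational(1, 6), -2) = Rational(-1, 3))
Function('Y')(Q, t) = Add(Rational(5, 3), t) (Function('Y')(Q, t) = Add(t, Mul(Rational(-1, 3), -5)) = Add(t, Rational(5, 3)) = Add(Rational(5, 3), t))
Add(Add(-649, Function('Y')(25, Pow(-12, -1))), -178) = Add(Add(-649, Add(Rational(5, 3), Pow(-12, -1))), -178) = Add(Add(-649, Add(Rational(5, 3), Rational(-1, 12))), -178) = Add(Add(-649, Rational(19, 12)), -178) = Add(Rational(-7769, 12), -178) = Rational(-9905, 12)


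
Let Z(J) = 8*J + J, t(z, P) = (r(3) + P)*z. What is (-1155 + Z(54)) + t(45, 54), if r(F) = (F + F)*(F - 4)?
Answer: 1491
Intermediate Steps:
r(F) = 2*F*(-4 + F) (r(F) = (2*F)*(-4 + F) = 2*F*(-4 + F))
t(z, P) = z*(-6 + P) (t(z, P) = (2*3*(-4 + 3) + P)*z = (2*3*(-1) + P)*z = (-6 + P)*z = z*(-6 + P))
Z(J) = 9*J
(-1155 + Z(54)) + t(45, 54) = (-1155 + 9*54) + 45*(-6 + 54) = (-1155 + 486) + 45*48 = -669 + 2160 = 1491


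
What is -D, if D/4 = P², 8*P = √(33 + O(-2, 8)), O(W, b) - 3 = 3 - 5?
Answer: -17/8 ≈ -2.1250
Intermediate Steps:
O(W, b) = 1 (O(W, b) = 3 + (3 - 5) = 3 - 2 = 1)
P = √34/8 (P = √(33 + 1)/8 = √34/8 ≈ 0.72887)
D = 17/8 (D = 4*(√34/8)² = 4*(17/32) = 17/8 ≈ 2.1250)
-D = -1*17/8 = -17/8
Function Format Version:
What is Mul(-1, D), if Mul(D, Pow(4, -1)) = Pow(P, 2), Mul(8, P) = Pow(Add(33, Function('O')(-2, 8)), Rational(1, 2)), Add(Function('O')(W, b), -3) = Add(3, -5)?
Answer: Rational(-17, 8) ≈ -2.1250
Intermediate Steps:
Function('O')(W, b) = 1 (Function('O')(W, b) = Add(3, Add(3, -5)) = Add(3, -2) = 1)
P = Mul(Rational(1, 8), Pow(34, Rational(1, 2))) (P = Mul(Rational(1, 8), Pow(Add(33, 1), Rational(1, 2))) = Mul(Rational(1, 8), Pow(34, Rational(1, 2))) ≈ 0.72887)
D = Rational(17, 8) (D = Mul(4, Pow(Mul(Rational(1, 8), Pow(34, Rational(1, 2))), 2)) = Mul(4, Rational(17, 32)) = Rational(17, 8) ≈ 2.1250)
Mul(-1, D) = Mul(-1, Rational(17, 8)) = Rational(-17, 8)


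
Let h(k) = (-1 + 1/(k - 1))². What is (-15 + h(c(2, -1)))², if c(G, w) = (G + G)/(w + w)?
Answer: 14161/81 ≈ 174.83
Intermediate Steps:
c(G, w) = G/w (c(G, w) = (2*G)/((2*w)) = (2*G)*(1/(2*w)) = G/w)
h(k) = (-1 + 1/(-1 + k))²
(-15 + h(c(2, -1)))² = (-15 + (-2 + 2/(-1))²/(-1 + 2/(-1))²)² = (-15 + (-2 + 2*(-1))²/(-1 + 2*(-1))²)² = (-15 + (-2 - 2)²/(-1 - 2)²)² = (-15 + (-4)²/(-3)²)² = (-15 + (⅑)*16)² = (-15 + 16/9)² = (-119/9)² = 14161/81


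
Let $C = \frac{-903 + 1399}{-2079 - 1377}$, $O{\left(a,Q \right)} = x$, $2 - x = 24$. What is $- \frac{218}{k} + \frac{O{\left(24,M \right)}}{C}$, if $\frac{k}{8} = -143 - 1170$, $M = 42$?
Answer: $\frac{24960883}{162812} \approx 153.31$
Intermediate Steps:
$x = -22$ ($x = 2 - 24 = -22$)
$O{\left(a,Q \right)} = -22$
$C = - \frac{31}{216}$ ($C = \frac{496}{-3456} = 496 \left(- \frac{1}{3456}\right) = - \frac{31}{216} \approx -0.14352$)
$k = -10504$ ($k = 8 \left(-143 - 1170\right) = 8 \left(-1313\right) = -10504$)
$- \frac{218}{k} + \frac{O{\left(24,M \right)}}{C} = - \frac{218}{-10504} - \frac{22}{- \frac{31}{216}} = \left(-218\right) \left(- \frac{1}{10504}\right) - - \frac{4752}{31} = \frac{109}{5252} + \frac{4752}{31} = \frac{24960883}{162812}$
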